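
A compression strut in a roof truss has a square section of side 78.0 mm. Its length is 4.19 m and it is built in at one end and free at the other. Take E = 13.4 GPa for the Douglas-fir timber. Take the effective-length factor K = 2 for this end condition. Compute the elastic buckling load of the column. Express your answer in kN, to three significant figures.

I = a⁴/12 = 78.0⁴/12 = 3.085×10^6 mm⁴
I = 3.085×10^6 mm⁴ = 3.085×10^-6 m⁴
Effective length L_e = K·L = 2 × 4.19 = 8.380 m
P_cr = π²EI / L_e² = π² × 13.4×10⁹ × 3.085×10^-6 / 8.380² = 5.809×10^3 N

P_cr ≈ 5.81 kN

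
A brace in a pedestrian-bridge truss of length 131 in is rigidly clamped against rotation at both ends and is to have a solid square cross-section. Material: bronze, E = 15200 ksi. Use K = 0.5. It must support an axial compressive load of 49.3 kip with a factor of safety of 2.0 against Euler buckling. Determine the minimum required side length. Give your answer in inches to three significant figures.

a ≈ 2.41 in

Required P_cr = n·P = 2.0 × 49.3 = 98.60 kip
L_e = K·L = 0.5 × 131 = 65.50 in
Required I = P_cr·L_e²/(π²E) = 9.860×10^4 × 65.50² / (π² × 1.52×10^7) = 2.820 in⁴
Solid square: I = a⁴/12  ⇒  a = (12I)^(1/4) = (12×2.820)^(1/4) = 2.41 in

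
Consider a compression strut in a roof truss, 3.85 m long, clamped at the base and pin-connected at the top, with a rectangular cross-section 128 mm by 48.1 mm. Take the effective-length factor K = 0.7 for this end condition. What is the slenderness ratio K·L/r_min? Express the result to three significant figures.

For a rectangle r_min = b/√12 = 48.1/√12 = 13.89 mm
L_e = K·L = 0.7 × 3.85 m = 2.695 m = 2695.0 mm
λ = L_e / r_min = 2695.0 / 13.89 = 194

λ ≈ 194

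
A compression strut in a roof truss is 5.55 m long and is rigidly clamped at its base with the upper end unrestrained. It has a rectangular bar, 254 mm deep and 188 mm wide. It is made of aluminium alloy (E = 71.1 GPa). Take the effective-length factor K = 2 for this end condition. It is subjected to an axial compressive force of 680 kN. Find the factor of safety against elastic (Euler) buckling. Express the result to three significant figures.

Buckling occurs about the weak axis: I_min = h·b³/12 with b = 188 mm (the shorter side).
I_min = 254×188³/12 = 1.406×10^8 mm⁴
I = 1.406×10^8 mm⁴ = 1.406×10^-4 m⁴
Effective length L_e = K·L = 2 × 5.55 = 11.10 m
P_cr = π²EI / L_e² = π² × 71.1×10⁹ × 1.406×10^-4 / 11.10² = 8.010×10^5 N
Factor of safety n = P_cr / P = 801.03 / 680 = 1.18

n ≈ 1.18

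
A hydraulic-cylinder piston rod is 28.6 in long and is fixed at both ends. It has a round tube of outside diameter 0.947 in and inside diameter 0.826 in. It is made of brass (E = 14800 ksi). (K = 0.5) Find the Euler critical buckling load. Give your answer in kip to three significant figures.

P_cr ≈ 11.9 kip

d_o = 0.947 in, d_i = 0.826 in
I = π(d_o⁴ − d_i⁴)/64 = π(0.947⁴ − 0.8260⁴)/64 = 1.663×10^-2 in⁴
Effective length L_e = K·L = 0.5 × 28.6 = 14.30 in
P_cr = π²EI / L_e² = π² × 14800×10³ × 1.663×10^-2 / 14.30² = 1.188×10^4 lb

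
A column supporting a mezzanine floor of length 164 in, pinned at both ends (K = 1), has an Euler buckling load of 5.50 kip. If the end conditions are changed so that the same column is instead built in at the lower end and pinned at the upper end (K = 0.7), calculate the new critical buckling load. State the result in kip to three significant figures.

P_cr ∝ 1/K², so P_cr,new = P_cr,old × (K_old/K_new)² = 5.50 × (1/0.7)²
= 5.50 × 2.041 = 11.2 kip

P_cr ≈ 11.2 kip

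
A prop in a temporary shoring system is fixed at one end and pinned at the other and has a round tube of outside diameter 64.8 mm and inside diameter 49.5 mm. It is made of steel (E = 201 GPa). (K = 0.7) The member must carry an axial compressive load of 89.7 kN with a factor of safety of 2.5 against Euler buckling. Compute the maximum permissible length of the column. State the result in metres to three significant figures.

d_o = 64.8 mm, d_i = 49.5 mm
I = π(d_o⁴ − d_i⁴)/64 = π(64.8⁴ − 49.50⁴)/64 = 5.708×10^5 mm⁴
I = 5.708×10^-7 m⁴
Required critical load P_cr = n·P = 2.5 × 89.7 = 224.2 kN = 2.243×10^5 N
From P_cr = π²EI/(K·L)²:  L = (1/K)·√(π²EI/P_cr) = (1/0.7)·√(π²×2.01×10^11×5.708×10^-7/2.243×10^5)
L = 3.21 m

L_max ≈ 3.21 m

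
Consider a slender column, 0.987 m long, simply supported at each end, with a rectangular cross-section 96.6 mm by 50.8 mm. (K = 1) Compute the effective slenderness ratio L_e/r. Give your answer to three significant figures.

λ ≈ 67.3

For a rectangle r_min = b/√12 = 50.8/√12 = 14.66 mm
L_e = K·L = 1 × 0.987 m = 0.9870 m = 987.00 mm
λ = L_e / r_min = 987.00 / 14.66 = 67.3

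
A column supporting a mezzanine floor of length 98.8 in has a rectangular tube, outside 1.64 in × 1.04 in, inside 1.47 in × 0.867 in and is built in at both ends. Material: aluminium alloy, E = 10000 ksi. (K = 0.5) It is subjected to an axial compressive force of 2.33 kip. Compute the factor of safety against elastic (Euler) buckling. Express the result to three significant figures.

Weak-axis I_min = (h_o·b_o³ − h_i·b_i³)/12 with b_o = 1.04, b_i = 0.8670 in (shorter outer/inner sides).
I_min = (1.64×1.04³ − 1.470×0.8670³)/12 = 7.390×10^-2 in⁴
Effective length L_e = K·L = 0.5 × 98.8 = 49.40 in
P_cr = π²EI / L_e² = π² × 10000×10³ × 7.390×10^-2 / 49.40² = 2.989×10^3 lb
Factor of safety n = P_cr / P = 2.9886 / 2.33 = 1.28

n ≈ 1.28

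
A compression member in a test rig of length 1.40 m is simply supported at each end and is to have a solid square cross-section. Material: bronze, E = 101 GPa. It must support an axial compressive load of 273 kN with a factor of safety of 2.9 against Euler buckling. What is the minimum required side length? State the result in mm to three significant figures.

a ≈ 65.7 mm

Required P_cr = n·P = 2.9 × 273 = 791.7 kN
L_e = K·L = 1 × 1.40 = 1.400 m
Required I = P_cr·L_e²/(π²E) = 7.917×10^5 × 1.400² / (π² × 1.01×10^11) = 1.557×10^-6 m⁴
I_req = 1.557×10^6 mm⁴
Solid square: I = a⁴/12  ⇒  a = (12I)^(1/4) = (12×1.557×10^6)^(1/4) = 65.7 mm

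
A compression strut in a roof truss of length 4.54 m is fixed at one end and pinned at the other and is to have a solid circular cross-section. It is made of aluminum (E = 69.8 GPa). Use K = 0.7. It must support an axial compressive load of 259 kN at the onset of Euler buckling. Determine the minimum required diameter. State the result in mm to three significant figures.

d ≈ 93.8 mm

L_e = K·L = 0.7 × 4.54 = 3.178 m
Required I = P_cr·L_e²/(π²E) = 2.590×10^5 × 3.178² / (π² × 6.98×10^10) = 3.797×10^-6 m⁴
I_req = 3.797×10^6 mm⁴
Solid circle: I = πd⁴/64  ⇒  d = (64I/π)^(1/4) = (64×3.797×10^6/π)^(1/4) = 93.8 mm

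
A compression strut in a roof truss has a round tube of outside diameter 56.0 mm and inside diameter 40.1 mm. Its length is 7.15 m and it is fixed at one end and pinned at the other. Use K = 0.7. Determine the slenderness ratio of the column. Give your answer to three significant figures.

λ ≈ 291

d_o = 56.0 mm, d_i = 40.1 mm
I = π(d_o⁴ − d_i⁴)/64 = π(56.0⁴ − 40.10⁴)/64 = 3.558×10^5 mm⁴
A = 1.200×10^3 mm²;  r_min = √(I/A) = √(3.558×10^5/1.200×10^3) = 17.22 mm
L_e = K·L = 0.7 × 7.15 m = 5.005 m = 5005.0 mm
λ = L_e / r_min = 5005.0 / 17.22 = 291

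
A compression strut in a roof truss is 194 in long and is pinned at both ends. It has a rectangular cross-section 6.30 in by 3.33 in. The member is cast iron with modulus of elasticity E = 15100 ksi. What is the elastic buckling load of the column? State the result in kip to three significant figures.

P_cr ≈ 76.8 kip

Buckling occurs about the weak axis: I_min = h·b³/12 with b = 3.33 in (the shorter side).
I_min = 6.30×3.33³/12 = 19.39 in⁴
Effective length L_e = K·L = 1 × 194 = 194.0 in
P_cr = π²EI / L_e² = π² × 15100×10³ × 19.39 / 194.0² = 7.677×10^4 lb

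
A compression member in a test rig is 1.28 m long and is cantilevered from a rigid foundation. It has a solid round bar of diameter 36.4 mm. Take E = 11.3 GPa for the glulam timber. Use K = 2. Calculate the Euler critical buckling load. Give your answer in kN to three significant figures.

P_cr ≈ 1.47 kN

I = πd⁴/64 = π×36.4⁴/64 = 8.617×10^4 mm⁴
I = 8.617×10^4 mm⁴ = 8.617×10^-8 m⁴
Effective length L_e = K·L = 2 × 1.28 = 2.560 m
P_cr = π²EI / L_e² = π² × 11.3×10⁹ × 8.617×10^-8 / 2.560² = 1.466×10^3 N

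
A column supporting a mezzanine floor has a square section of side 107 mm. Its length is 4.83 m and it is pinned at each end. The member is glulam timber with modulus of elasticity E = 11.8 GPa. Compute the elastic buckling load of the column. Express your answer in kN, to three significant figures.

P_cr ≈ 54.5 kN

I = a⁴/12 = 107⁴/12 = 1.092×10^7 mm⁴
I = 1.092×10^7 mm⁴ = 1.092×10^-5 m⁴
Effective length L_e = K·L = 1 × 4.83 = 4.830 m
P_cr = π²EI / L_e² = π² × 11.8×10⁹ × 1.092×10^-5 / 4.830² = 5.453×10^4 N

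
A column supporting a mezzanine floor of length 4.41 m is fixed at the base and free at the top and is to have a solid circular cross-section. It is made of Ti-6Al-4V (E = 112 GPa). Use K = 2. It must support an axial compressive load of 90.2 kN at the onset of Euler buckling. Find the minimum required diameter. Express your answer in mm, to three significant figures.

L_e = K·L = 2 × 4.41 = 8.820 m
Required I = P_cr·L_e²/(π²E) = 9.020×10^4 × 8.820² / (π² × 1.12×10^11) = 6.348×10^-6 m⁴
I_req = 6.348×10^6 mm⁴
Solid circle: I = πd⁴/64  ⇒  d = (64I/π)^(1/4) = (64×6.348×10^6/π)^(1/4) = 107 mm

d ≈ 107 mm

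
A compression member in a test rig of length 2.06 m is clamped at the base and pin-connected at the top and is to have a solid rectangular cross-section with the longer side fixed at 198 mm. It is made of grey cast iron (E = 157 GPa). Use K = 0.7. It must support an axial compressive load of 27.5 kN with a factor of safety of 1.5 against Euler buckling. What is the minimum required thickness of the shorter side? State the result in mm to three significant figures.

b ≈ 15.0 mm

Required P_cr = n·P = 1.5 × 27.5 = 41.25 kN
L_e = K·L = 0.7 × 2.06 = 1.442 m
Required I = P_cr·L_e²/(π²E) = 4.125×10^4 × 1.442² / (π² × 1.57×10^11) = 5.535×10^-8 m⁴
I_req = 5.535×10^4 mm⁴
Rectangle, weak axis: I_min = h·b³/12 with h = 198 mm fixed  ⇒  b = (12I/h)^(1/3) = 15.0 mm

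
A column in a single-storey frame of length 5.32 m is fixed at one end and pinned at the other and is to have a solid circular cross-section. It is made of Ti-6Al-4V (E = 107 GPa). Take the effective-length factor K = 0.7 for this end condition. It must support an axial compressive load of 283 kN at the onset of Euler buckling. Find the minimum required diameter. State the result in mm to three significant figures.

L_e = K·L = 0.7 × 5.32 = 3.724 m
Required I = P_cr·L_e²/(π²E) = 2.830×10^5 × 3.724² / (π² × 1.07×10^11) = 3.716×10^-6 m⁴
I_req = 3.716×10^6 mm⁴
Solid circle: I = πd⁴/64  ⇒  d = (64I/π)^(1/4) = (64×3.716×10^6/π)^(1/4) = 93.3 mm

d ≈ 93.3 mm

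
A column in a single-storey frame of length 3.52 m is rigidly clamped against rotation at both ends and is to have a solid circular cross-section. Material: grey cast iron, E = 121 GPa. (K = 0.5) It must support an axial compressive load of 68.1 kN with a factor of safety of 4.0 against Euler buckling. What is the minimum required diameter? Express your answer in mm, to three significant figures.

d ≈ 61.6 mm

Required P_cr = n·P = 4.0 × 68.1 = 272.4 kN
L_e = K·L = 0.5 × 3.52 = 1.760 m
Required I = P_cr·L_e²/(π²E) = 2.724×10^5 × 1.760² / (π² × 1.21×10^11) = 7.066×10^-7 m⁴
I_req = 7.066×10^5 mm⁴
Solid circle: I = πd⁴/64  ⇒  d = (64I/π)^(1/4) = (64×7.066×10^5/π)^(1/4) = 61.6 mm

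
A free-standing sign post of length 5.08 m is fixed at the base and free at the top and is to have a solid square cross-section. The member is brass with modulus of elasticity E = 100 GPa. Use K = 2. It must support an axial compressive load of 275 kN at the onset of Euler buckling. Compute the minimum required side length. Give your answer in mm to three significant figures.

L_e = K·L = 2 × 5.08 = 10.16 m
Required I = P_cr·L_e²/(π²E) = 2.750×10^5 × 10.16² / (π² × 1.00×10^11) = 2.876×10^-5 m⁴
I_req = 2.876×10^7 mm⁴
Solid square: I = a⁴/12  ⇒  a = (12I)^(1/4) = (12×2.876×10^7)^(1/4) = 136 mm

a ≈ 136 mm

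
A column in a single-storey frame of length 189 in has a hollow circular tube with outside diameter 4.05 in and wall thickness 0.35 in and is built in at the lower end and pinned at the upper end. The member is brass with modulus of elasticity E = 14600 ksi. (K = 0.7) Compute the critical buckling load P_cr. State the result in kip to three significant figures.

P_cr ≈ 57.8 kip

Inner diameter d_i = 4.05 − 2×0.35 = 3.350 in
I = π(d_o⁴ − d_i⁴)/64 = π(4.05⁴ − 3.350⁴)/64 = 7.024 in⁴
Effective length L_e = K·L = 0.7 × 189 = 132.3 in
P_cr = π²EI / L_e² = π² × 14600×10³ × 7.024 / 132.3² = 5.783×10^4 lb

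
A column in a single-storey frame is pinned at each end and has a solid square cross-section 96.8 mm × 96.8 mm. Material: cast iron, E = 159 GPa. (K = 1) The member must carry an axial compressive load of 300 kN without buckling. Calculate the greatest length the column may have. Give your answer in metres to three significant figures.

I = a⁴/12 = 96.8⁴/12 = 7.317×10^6 mm⁴
I = 7.317×10^-6 m⁴
At the buckling limit P_cr = P = 3.000×10^5 N
From P_cr = π²EI/(K·L)²:  L = (1/K)·√(π²EI/P_cr) = (1/1)·√(π²×1.59×10^11×7.317×10^-6/3.000×10^5)
L = 6.19 m

L_max ≈ 6.19 m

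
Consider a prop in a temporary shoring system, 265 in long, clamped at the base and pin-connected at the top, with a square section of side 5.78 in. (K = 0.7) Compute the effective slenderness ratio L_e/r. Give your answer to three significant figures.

For a square r = a/√12 = 5.78/√12 = 1.669 in
L_e = K·L = 0.7 × 265 = 185.5 in
λ = L_e / r_min = 185.50 / 1.669 = 111

λ ≈ 111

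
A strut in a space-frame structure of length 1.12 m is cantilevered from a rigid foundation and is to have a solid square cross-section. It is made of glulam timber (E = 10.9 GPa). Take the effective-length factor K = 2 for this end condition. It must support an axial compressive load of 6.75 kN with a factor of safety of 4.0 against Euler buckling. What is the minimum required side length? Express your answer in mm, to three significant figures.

Required P_cr = n·P = 4.0 × 6.75 = 27.00 kN
L_e = K·L = 2 × 1.12 = 2.240 m
Required I = P_cr·L_e²/(π²E) = 2.700×10^4 × 2.240² / (π² × 1.09×10^10) = 1.259×10^-6 m⁴
I_req = 1.259×10^6 mm⁴
Solid square: I = a⁴/12  ⇒  a = (12I)^(1/4) = (12×1.259×10^6)^(1/4) = 62.3 mm

a ≈ 62.3 mm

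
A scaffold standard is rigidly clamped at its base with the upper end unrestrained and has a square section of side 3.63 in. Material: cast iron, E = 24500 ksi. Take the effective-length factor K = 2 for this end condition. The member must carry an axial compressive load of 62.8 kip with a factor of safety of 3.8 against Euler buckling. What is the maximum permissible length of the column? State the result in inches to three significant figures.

I = a⁴/12 = 3.63⁴/12 = 14.47 in⁴
Required critical load P_cr = n·P = 3.8 × 62.8 = 238.6 kip = 2.386×10^5 lb
From P_cr = π²EI/(K·L)²:  L = (1/K)·√(π²EI/P_cr) = (1/2)·√(π²×2.45×10^7×14.47/2.386×10^5)
L = 60.5 in

L_max ≈ 60.5 in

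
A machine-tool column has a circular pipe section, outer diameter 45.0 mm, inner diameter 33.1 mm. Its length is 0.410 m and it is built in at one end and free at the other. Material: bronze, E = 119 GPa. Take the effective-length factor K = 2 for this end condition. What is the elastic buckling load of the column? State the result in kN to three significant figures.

d_o = 45.0 mm, d_i = 33.1 mm
I = π(d_o⁴ − d_i⁴)/64 = π(45.0⁴ − 33.10⁴)/64 = 1.424×10^5 mm⁴
I = 1.424×10^5 mm⁴ = 1.424×10^-7 m⁴
Effective length L_e = K·L = 2 × 0.410 = 0.8200 m
P_cr = π²EI / L_e² = π² × 119×10⁹ × 1.424×10^-7 / 0.8200² = 2.487×10^5 N

P_cr ≈ 249 kN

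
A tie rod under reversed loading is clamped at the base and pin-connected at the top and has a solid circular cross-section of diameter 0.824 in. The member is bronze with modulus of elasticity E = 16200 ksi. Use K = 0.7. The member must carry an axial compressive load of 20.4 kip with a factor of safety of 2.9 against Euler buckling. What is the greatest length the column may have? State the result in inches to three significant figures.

L_max ≈ 11.2 in

I = πd⁴/64 = π×0.824⁴/64 = 2.263×10^-2 in⁴
Required critical load P_cr = n·P = 2.9 × 20.4 = 59.16 kip = 5.916×10^4 lb
From P_cr = π²EI/(K·L)²:  L = (1/K)·√(π²EI/P_cr) = (1/0.7)·√(π²×1.62×10^7×2.263×10^-2/5.916×10^4)
L = 11.2 in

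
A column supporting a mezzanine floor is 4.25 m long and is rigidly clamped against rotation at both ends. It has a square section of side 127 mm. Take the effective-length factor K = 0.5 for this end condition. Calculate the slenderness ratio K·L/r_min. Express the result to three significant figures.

I = a⁴/12 = 127⁴/12 = 2.168×10^7 mm⁴
A = 1.613×10^4 mm²;  r_min = √(I/A) = √(2.168×10^7/1.613×10^4) = 36.66 mm
L_e = K·L = 0.5 × 4.25 m = 2.125 m = 2125.0 mm
λ = L_e / r_min = 2125.0 / 36.66 = 58.0

λ ≈ 58.0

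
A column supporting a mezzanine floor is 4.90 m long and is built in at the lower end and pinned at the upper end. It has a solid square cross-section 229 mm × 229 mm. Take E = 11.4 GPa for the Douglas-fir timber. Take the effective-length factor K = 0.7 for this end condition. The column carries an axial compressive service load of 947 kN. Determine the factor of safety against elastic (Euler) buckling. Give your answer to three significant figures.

I = a⁴/12 = 229⁴/12 = 2.292×10^8 mm⁴
I = 2.292×10^8 mm⁴ = 2.292×10^-4 m⁴
Effective length L_e = K·L = 0.7 × 4.90 = 3.430 m
P_cr = π²EI / L_e² = π² × 11.4×10⁹ × 2.292×10^-4 / 3.430² = 2.192×10^6 N
Factor of safety n = P_cr / P = 2191.7 / 947 = 2.31

n ≈ 2.31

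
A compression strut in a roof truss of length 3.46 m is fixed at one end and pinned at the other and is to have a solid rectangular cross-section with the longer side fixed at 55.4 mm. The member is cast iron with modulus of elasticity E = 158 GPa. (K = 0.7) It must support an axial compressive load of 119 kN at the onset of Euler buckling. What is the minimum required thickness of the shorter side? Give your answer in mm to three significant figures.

b ≈ 45.9 mm

L_e = K·L = 0.7 × 3.46 = 2.422 m
Required I = P_cr·L_e²/(π²E) = 1.190×10^5 × 2.422² / (π² × 1.58×10^11) = 4.476×10^-7 m⁴
I_req = 4.476×10^5 mm⁴
Rectangle, weak axis: I_min = h·b³/12 with h = 55.4 mm fixed  ⇒  b = (12I/h)^(1/3) = 45.9 mm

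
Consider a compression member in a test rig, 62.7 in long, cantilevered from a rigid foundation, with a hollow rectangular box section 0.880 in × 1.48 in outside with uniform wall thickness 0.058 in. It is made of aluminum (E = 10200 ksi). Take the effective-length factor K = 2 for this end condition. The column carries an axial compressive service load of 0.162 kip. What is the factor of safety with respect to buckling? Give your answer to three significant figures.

n ≈ 1.32

Inner dimensions: h_i = 1.48 − 2×0.058 = 1.364 in, b_i = 0.880 − 2×0.058 = 0.7640 in
Weak-axis I_min = (h_o·b_o³ − h_i·b_i³)/12 with b_o = 0.880, b_i = 0.7640 in (shorter outer/inner sides).
I_min = (1.48×0.880³ − 1.364×0.7640³)/12 = 3.336×10^-2 in⁴
Effective length L_e = K·L = 2 × 62.7 = 125.4 in
P_cr = π²EI / L_e² = π² × 10200×10³ × 3.336×10^-2 / 125.4² = 213.6 lb
Factor of safety n = P_cr / P = 0.21356 / 0.162 = 1.32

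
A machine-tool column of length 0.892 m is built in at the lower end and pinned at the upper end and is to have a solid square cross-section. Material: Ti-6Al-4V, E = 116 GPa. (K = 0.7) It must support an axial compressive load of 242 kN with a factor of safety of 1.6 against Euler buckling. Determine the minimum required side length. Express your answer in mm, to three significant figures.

a ≈ 35.5 mm

Required P_cr = n·P = 1.6 × 242 = 387.2 kN
L_e = K·L = 0.7 × 0.892 = 0.6244 m
Required I = P_cr·L_e²/(π²E) = 3.872×10^5 × 0.6244² / (π² × 1.16×10^11) = 1.319×10^-7 m⁴
I_req = 1.319×10^5 mm⁴
Solid square: I = a⁴/12  ⇒  a = (12I)^(1/4) = (12×1.319×10^5)^(1/4) = 35.5 mm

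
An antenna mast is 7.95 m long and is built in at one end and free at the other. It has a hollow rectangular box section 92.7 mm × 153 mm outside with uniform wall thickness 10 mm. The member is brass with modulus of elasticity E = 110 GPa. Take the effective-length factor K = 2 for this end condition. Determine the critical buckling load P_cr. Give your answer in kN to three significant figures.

P_cr ≈ 25.3 kN

Inner dimensions: h_i = 153 − 2×10 = 133.0 mm, b_i = 92.7 − 2×10 = 72.70 mm
Weak-axis I_min = (h_o·b_o³ − h_i·b_i³)/12 with b_o = 92.7, b_i = 72.70 mm (shorter outer/inner sides).
I_min = (153×92.7³ − 133.0×72.70³)/12 = 5.898×10^6 mm⁴
I = 5.898×10^6 mm⁴ = 5.898×10^-6 m⁴
Effective length L_e = K·L = 2 × 7.95 = 15.90 m
P_cr = π²EI / L_e² = π² × 110×10⁹ × 5.898×10^-6 / 15.90² = 2.533×10^4 N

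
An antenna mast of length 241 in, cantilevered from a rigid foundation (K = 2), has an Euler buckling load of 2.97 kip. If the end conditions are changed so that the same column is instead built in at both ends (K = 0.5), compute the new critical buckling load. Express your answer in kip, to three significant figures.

P_cr ∝ 1/K², so P_cr,new = P_cr,old × (K_old/K_new)² = 2.97 × (2/0.5)²
= 2.97 × 16.00 = 47.5 kip

P_cr ≈ 47.5 kip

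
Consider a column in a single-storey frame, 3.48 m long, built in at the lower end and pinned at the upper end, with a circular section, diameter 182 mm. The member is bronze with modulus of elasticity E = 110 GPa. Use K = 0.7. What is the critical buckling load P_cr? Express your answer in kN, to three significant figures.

P_cr ≈ 9850 kN

I = πd⁴/64 = π×182⁴/64 = 5.386×10^7 mm⁴
I = 5.386×10^7 mm⁴ = 5.386×10^-5 m⁴
Effective length L_e = K·L = 0.7 × 3.48 = 2.436 m
P_cr = π²EI / L_e² = π² × 110×10⁹ × 5.386×10^-5 / 2.436² = 9.854×10^6 N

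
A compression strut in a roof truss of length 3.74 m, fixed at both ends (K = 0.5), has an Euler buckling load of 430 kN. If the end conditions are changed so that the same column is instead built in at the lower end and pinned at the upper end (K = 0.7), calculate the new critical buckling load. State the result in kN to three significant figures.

P_cr ∝ 1/K², so P_cr,new = P_cr,old × (K_old/K_new)² = 430 × (0.5/0.7)²
= 430 × 0.5102 = 219 kN

P_cr ≈ 219 kN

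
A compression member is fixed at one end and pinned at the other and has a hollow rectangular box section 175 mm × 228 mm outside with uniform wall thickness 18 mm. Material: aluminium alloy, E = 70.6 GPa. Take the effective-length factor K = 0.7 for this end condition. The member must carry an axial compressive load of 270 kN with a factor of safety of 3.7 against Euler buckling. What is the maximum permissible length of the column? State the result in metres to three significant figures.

L_max ≈ 9.15 m

Inner dimensions: h_i = 228 − 2×18 = 192.0 mm, b_i = 175 − 2×18 = 139.0 mm
Weak-axis I_min = (h_o·b_o³ − h_i·b_i³)/12 with b_o = 175, b_i = 139.0 mm (shorter outer/inner sides).
I_min = (228×175³ − 192.0×139.0³)/12 = 5.886×10^7 mm⁴
I = 5.886×10^-5 m⁴
Required critical load P_cr = n·P = 3.7 × 270 = 999.0 kN = 9.990×10^5 N
From P_cr = π²EI/(K·L)²:  L = (1/K)·√(π²EI/P_cr) = (1/0.7)·√(π²×7.06×10^10×5.886×10^-5/9.990×10^5)
L = 9.15 m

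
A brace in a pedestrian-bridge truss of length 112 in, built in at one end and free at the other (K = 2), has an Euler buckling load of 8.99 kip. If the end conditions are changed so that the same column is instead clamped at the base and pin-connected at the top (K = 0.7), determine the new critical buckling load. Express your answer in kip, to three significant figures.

P_cr ∝ 1/K², so P_cr,new = P_cr,old × (K_old/K_new)² = 8.99 × (2/0.7)²
= 8.99 × 8.163 = 73.4 kip

P_cr ≈ 73.4 kip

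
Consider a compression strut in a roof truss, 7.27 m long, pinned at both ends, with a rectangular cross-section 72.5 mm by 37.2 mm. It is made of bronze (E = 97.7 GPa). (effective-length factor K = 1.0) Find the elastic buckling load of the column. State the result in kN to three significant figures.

P_cr ≈ 5.67 kN

Buckling occurs about the weak axis: I_min = h·b³/12 with b = 37.2 mm (the shorter side).
I_min = 72.5×37.2³/12 = 3.110×10^5 mm⁴
I = 3.110×10^5 mm⁴ = 3.110×10^-7 m⁴
Effective length L_e = K·L = 1 × 7.27 = 7.270 m
P_cr = π²EI / L_e² = π² × 97.7×10⁹ × 3.110×10^-7 / 7.270² = 5.674×10^3 N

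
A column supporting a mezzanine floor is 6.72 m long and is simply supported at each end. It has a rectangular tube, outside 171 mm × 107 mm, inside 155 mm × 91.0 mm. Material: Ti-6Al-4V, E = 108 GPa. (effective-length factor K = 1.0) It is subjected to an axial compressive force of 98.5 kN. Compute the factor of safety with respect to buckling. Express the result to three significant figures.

n ≈ 1.85

Weak-axis I_min = (h_o·b_o³ − h_i·b_i³)/12 with b_o = 107, b_i = 91.00 mm (shorter outer/inner sides).
I_min = (171×107³ − 155.0×91.00³)/12 = 7.723×10^6 mm⁴
I = 7.723×10^6 mm⁴ = 7.723×10^-6 m⁴
Effective length L_e = K·L = 1 × 6.72 = 6.720 m
P_cr = π²EI / L_e² = π² × 108×10⁹ × 7.723×10^-6 / 6.720² = 1.823×10^5 N
Factor of safety n = P_cr / P = 182.30 / 98.5 = 1.85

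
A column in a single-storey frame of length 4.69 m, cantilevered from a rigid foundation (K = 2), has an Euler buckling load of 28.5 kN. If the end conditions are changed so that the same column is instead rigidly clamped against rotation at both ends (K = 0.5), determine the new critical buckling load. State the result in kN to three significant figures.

P_cr ∝ 1/K², so P_cr,new = P_cr,old × (K_old/K_new)² = 28.5 × (2/0.5)²
= 28.5 × 16.00 = 456 kN

P_cr ≈ 456 kN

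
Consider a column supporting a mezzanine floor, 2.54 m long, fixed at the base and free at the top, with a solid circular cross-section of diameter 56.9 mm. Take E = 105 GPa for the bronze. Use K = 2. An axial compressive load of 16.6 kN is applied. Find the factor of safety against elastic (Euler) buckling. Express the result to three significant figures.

n ≈ 1.24

I = πd⁴/64 = π×56.9⁴/64 = 5.145×10^5 mm⁴
I = 5.145×10^5 mm⁴ = 5.145×10^-7 m⁴
Effective length L_e = K·L = 2 × 2.54 = 5.080 m
P_cr = π²EI / L_e² = π² × 105×10⁹ × 5.145×10^-7 / 5.080² = 2.066×10^4 N
Factor of safety n = P_cr / P = 20.662 / 16.6 = 1.24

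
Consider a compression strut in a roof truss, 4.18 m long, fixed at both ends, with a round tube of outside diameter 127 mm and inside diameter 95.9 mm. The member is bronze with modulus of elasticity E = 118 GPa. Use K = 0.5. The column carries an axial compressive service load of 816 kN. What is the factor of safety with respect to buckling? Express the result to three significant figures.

n ≈ 2.82

d_o = 127 mm, d_i = 95.9 mm
I = π(d_o⁴ − d_i⁴)/64 = π(127⁴ − 95.90⁴)/64 = 8.618×10^6 mm⁴
I = 8.618×10^6 mm⁴ = 8.618×10^-6 m⁴
Effective length L_e = K·L = 0.5 × 4.18 = 2.090 m
P_cr = π²EI / L_e² = π² × 118×10⁹ × 8.618×10^-6 / 2.090² = 2.298×10^6 N
Factor of safety n = P_cr / P = 2297.7 / 816 = 2.82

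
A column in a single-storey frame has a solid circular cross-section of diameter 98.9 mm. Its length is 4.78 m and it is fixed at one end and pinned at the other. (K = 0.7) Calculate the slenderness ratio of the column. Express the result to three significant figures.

I = πd⁴/64 = π×98.9⁴/64 = 4.696×10^6 mm⁴
A = 7.682×10^3 mm²;  r_min = √(I/A) = √(4.696×10^6/7.682×10^3) = 24.72 mm
L_e = K·L = 0.7 × 4.78 m = 3.346 m = 3346.0 mm
λ = L_e / r_min = 3346.0 / 24.72 = 135

λ ≈ 135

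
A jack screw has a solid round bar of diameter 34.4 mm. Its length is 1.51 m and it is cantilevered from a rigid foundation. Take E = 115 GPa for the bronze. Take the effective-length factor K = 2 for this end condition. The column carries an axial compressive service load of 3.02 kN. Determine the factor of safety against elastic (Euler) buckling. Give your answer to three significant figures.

I = πd⁴/64 = π×34.4⁴/64 = 6.874×10^4 mm⁴
I = 6.874×10^4 mm⁴ = 6.874×10^-8 m⁴
Effective length L_e = K·L = 2 × 1.51 = 3.020 m
P_cr = π²EI / L_e² = π² × 115×10⁹ × 6.874×10^-8 / 3.020² = 8.554×10^3 N
Factor of safety n = P_cr / P = 8.5544 / 3.02 = 2.83

n ≈ 2.83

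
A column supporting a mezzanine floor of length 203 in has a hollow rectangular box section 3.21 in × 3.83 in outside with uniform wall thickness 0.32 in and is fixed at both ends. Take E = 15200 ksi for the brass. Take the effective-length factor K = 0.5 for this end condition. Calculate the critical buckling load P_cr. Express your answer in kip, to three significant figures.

P_cr ≈ 88.0 kip

Inner dimensions: h_i = 3.83 − 2×0.32 = 3.190 in, b_i = 3.21 − 2×0.32 = 2.570 in
Weak-axis I_min = (h_o·b_o³ − h_i·b_i³)/12 with b_o = 3.21, b_i = 2.570 in (shorter outer/inner sides).
I_min = (3.83×3.21³ − 3.190×2.570³)/12 = 6.044 in⁴
Effective length L_e = K·L = 0.5 × 203 = 101.5 in
P_cr = π²EI / L_e² = π² × 15200×10³ × 6.044 / 101.5² = 8.802×10^4 lb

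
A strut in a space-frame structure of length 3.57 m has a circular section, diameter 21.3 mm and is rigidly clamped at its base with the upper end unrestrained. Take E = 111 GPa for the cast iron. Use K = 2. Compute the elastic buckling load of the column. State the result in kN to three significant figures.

P_cr ≈ 0.217 kN

I = πd⁴/64 = π×21.3⁴/64 = 1.010×10^4 mm⁴
I = 1.010×10^4 mm⁴ = 1.010×10^-8 m⁴
Effective length L_e = K·L = 2 × 3.57 = 7.140 m
P_cr = π²EI / L_e² = π² × 111×10⁹ × 1.010×10^-8 / 7.140² = 217.1 N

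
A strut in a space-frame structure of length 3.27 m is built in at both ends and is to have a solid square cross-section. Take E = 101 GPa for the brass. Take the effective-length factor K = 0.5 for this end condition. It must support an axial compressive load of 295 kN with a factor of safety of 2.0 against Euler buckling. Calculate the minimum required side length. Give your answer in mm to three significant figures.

Required P_cr = n·P = 2.0 × 295 = 590.0 kN
L_e = K·L = 0.5 × 3.27 = 1.635 m
Required I = P_cr·L_e²/(π²E) = 5.900×10^5 × 1.635² / (π² × 1.01×10^11) = 1.582×10^-6 m⁴
I_req = 1.582×10^6 mm⁴
Solid square: I = a⁴/12  ⇒  a = (12I)^(1/4) = (12×1.582×10^6)^(1/4) = 66.0 mm

a ≈ 66.0 mm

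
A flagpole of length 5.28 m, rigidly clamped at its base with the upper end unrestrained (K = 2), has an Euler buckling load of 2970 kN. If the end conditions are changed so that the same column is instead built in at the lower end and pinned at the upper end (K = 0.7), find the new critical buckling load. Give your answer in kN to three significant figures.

P_cr ∝ 1/K², so P_cr,new = P_cr,old × (K_old/K_new)² = 2970 × (2/0.7)²
= 2970 × 8.163 = 24200 kN

P_cr ≈ 24200 kN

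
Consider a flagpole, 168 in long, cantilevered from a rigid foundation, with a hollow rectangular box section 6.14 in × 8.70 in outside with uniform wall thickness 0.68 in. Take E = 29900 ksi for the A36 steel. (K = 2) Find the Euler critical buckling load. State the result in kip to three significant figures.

Inner dimensions: h_i = 8.70 − 2×0.68 = 7.340 in, b_i = 6.14 − 2×0.68 = 4.780 in
Weak-axis I_min = (h_o·b_o³ − h_i·b_i³)/12 with b_o = 6.14, b_i = 4.780 in (shorter outer/inner sides).
I_min = (8.70×6.14³ − 7.340×4.780³)/12 = 101.0 in⁴
Effective length L_e = K·L = 2 × 168 = 336.0 in
P_cr = π²EI / L_e² = π² × 29900×10³ × 101.0 / 336.0² = 2.640×10^5 lb

P_cr ≈ 264 kip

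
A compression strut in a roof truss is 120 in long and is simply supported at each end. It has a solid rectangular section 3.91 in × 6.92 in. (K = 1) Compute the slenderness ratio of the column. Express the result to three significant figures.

For a rectangle r_min = b/√12 = 3.91/√12 = 1.129 in
L_e = K·L = 1 × 120 = 120.0 in
λ = L_e / r_min = 120.00 / 1.129 = 106

λ ≈ 106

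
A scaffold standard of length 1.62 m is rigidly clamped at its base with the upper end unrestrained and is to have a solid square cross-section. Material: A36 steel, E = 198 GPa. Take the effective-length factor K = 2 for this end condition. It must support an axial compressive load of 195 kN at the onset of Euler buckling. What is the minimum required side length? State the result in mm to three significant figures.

L_e = K·L = 2 × 1.62 = 3.240 m
Required I = P_cr·L_e²/(π²E) = 1.950×10^5 × 3.240² / (π² × 1.98×10^11) = 1.048×10^-6 m⁴
I_req = 1.048×10^6 mm⁴
Solid square: I = a⁴/12  ⇒  a = (12I)^(1/4) = (12×1.048×10^6)^(1/4) = 59.5 mm

a ≈ 59.5 mm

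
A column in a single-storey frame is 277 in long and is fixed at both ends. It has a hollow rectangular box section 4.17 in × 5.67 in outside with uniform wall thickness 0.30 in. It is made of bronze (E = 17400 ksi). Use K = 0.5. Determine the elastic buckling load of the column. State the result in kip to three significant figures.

P_cr ≈ 135 kip

Inner dimensions: h_i = 5.67 − 2×0.30 = 5.070 in, b_i = 4.17 − 2×0.30 = 3.570 in
Weak-axis I_min = (h_o·b_o³ − h_i·b_i³)/12 with b_o = 4.17, b_i = 3.570 in (shorter outer/inner sides).
I_min = (5.67×4.17³ − 5.070×3.570³)/12 = 15.04 in⁴
Effective length L_e = K·L = 0.5 × 277 = 138.5 in
P_cr = π²EI / L_e² = π² × 17400×10³ × 15.04 / 138.5² = 1.346×10^5 lb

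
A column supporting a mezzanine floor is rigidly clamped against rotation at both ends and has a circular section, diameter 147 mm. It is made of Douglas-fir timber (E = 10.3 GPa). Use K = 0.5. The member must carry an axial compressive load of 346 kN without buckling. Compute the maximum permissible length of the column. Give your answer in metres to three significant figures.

I = πd⁴/64 = π×147⁴/64 = 2.292×10^7 mm⁴
I = 2.292×10^-5 m⁴
At the buckling limit P_cr = P = 3.460×10^5 N
From P_cr = π²EI/(K·L)²:  L = (1/K)·√(π²EI/P_cr) = (1/0.5)·√(π²×1.03×10^10×2.292×10^-5/3.460×10^5)
L = 5.19 m

L_max ≈ 5.19 m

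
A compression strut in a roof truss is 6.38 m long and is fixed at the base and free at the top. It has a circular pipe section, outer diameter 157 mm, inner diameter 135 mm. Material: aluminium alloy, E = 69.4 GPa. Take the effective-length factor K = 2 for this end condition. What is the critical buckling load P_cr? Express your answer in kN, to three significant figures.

P_cr ≈ 56.9 kN

d_o = 157 mm, d_i = 135 mm
I = π(d_o⁴ − d_i⁴)/64 = π(157⁴ − 135.0⁴)/64 = 1.352×10^7 mm⁴
I = 1.352×10^7 mm⁴ = 1.352×10^-5 m⁴
Effective length L_e = K·L = 2 × 6.38 = 12.76 m
P_cr = π²EI / L_e² = π² × 69.4×10⁹ × 1.352×10^-5 / 12.76² = 5.688×10^4 N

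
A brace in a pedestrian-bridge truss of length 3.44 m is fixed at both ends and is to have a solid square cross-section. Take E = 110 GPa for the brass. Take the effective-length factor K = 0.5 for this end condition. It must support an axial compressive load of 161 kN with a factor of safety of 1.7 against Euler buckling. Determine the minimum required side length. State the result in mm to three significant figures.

Required P_cr = n·P = 1.7 × 161 = 273.7 kN
L_e = K·L = 0.5 × 3.44 = 1.720 m
Required I = P_cr·L_e²/(π²E) = 2.737×10^5 × 1.720² / (π² × 1.10×10^11) = 7.458×10^-7 m⁴
I_req = 7.458×10^5 mm⁴
Solid square: I = a⁴/12  ⇒  a = (12I)^(1/4) = (12×7.458×10^5)^(1/4) = 54.7 mm

a ≈ 54.7 mm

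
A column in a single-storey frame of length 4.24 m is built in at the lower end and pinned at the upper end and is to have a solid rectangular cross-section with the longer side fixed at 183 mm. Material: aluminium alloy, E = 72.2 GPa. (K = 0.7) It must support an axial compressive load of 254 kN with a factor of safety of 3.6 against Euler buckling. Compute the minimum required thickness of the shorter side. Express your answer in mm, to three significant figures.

b ≈ 90.5 mm

Required P_cr = n·P = 3.6 × 254 = 914.4 kN
L_e = K·L = 0.7 × 4.24 = 2.968 m
Required I = P_cr·L_e²/(π²E) = 9.144×10^5 × 2.968² / (π² × 7.22×10^10) = 1.130×10^-5 m⁴
I_req = 1.130×10^7 mm⁴
Rectangle, weak axis: I_min = h·b³/12 with h = 183 mm fixed  ⇒  b = (12I/h)^(1/3) = 90.5 mm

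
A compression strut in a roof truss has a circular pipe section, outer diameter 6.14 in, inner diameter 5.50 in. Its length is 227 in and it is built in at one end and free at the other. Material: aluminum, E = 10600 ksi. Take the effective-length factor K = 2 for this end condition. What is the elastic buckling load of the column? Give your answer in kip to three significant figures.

d_o = 6.14 in, d_i = 5.50 in
I = π(d_o⁴ − d_i⁴)/64 = π(6.14⁴ − 5.500⁴)/64 = 24.85 in⁴
Effective length L_e = K·L = 2 × 227 = 454.0 in
P_cr = π²EI / L_e² = π² × 10600×10³ × 24.85 / 454.0² = 1.261×10^4 lb

P_cr ≈ 12.6 kip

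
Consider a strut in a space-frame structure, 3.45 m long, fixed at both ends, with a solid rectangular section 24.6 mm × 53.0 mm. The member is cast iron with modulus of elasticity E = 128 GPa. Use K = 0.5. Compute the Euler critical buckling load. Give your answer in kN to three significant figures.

P_cr ≈ 27.9 kN

Buckling occurs about the weak axis: I_min = h·b³/12 with b = 24.6 mm (the shorter side).
I_min = 53.0×24.6³/12 = 6.575×10^4 mm⁴
I = 6.575×10^4 mm⁴ = 6.575×10^-8 m⁴
Effective length L_e = K·L = 0.5 × 3.45 = 1.725 m
P_cr = π²EI / L_e² = π² × 128×10⁹ × 6.575×10^-8 / 1.725² = 2.791×10^4 N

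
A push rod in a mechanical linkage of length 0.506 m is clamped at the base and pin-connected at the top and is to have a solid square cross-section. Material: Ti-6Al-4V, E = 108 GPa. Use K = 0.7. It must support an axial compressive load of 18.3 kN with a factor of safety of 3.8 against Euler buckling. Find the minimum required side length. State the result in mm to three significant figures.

a ≈ 17.7 mm

Required P_cr = n·P = 3.8 × 18.3 = 69.54 kN
L_e = K·L = 0.7 × 0.506 = 0.3542 m
Required I = P_cr·L_e²/(π²E) = 6.954×10^4 × 0.3542² / (π² × 1.08×10^11) = 8.185×10^-9 m⁴
I_req = 8.185×10^3 mm⁴
Solid square: I = a⁴/12  ⇒  a = (12I)^(1/4) = (12×8.185×10^3)^(1/4) = 17.7 mm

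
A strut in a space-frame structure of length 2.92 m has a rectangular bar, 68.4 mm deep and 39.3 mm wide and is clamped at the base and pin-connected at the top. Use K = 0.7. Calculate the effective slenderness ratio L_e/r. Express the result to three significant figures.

λ ≈ 180

For a rectangle r_min = b/√12 = 39.3/√12 = 11.34 mm
L_e = K·L = 0.7 × 2.92 m = 2.044 m = 2044.0 mm
λ = L_e / r_min = 2044.0 / 11.34 = 180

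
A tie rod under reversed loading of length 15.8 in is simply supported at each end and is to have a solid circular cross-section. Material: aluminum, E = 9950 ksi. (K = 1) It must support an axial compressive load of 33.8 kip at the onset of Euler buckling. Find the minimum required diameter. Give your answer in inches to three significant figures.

d ≈ 1.15 in

L_e = K·L = 1 × 15.8 = 15.80 in
Required I = P_cr·L_e²/(π²E) = 3.380×10^4 × 15.80² / (π² × 9.95×10^6) = 8.592×10^-2 in⁴
Solid circle: I = πd⁴/64  ⇒  d = (64I/π)^(1/4) = (64×8.592×10^-2/π)^(1/4) = 1.15 in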